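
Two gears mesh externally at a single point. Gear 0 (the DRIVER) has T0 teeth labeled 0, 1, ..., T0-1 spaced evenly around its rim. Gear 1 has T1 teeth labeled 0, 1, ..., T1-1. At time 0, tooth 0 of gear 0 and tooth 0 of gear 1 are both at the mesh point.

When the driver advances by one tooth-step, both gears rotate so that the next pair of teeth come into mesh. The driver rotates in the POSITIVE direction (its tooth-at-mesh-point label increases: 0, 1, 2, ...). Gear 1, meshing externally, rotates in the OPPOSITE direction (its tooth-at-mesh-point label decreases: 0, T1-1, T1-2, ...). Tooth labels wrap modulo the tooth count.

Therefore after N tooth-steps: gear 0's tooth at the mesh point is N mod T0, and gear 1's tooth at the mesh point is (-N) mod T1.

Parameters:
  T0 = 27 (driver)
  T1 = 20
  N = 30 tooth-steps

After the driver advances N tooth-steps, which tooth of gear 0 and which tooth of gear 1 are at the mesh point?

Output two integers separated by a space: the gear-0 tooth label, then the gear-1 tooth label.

Answer: 3 10

Derivation:
Gear 0 (driver, T0=27): tooth at mesh = N mod T0
  30 = 1 * 27 + 3, so 30 mod 27 = 3
  gear 0 tooth = 3
Gear 1 (driven, T1=20): tooth at mesh = (-N) mod T1
  30 = 1 * 20 + 10, so 30 mod 20 = 10
  (-30) mod 20 = (-10) mod 20 = 20 - 10 = 10
Mesh after 30 steps: gear-0 tooth 3 meets gear-1 tooth 10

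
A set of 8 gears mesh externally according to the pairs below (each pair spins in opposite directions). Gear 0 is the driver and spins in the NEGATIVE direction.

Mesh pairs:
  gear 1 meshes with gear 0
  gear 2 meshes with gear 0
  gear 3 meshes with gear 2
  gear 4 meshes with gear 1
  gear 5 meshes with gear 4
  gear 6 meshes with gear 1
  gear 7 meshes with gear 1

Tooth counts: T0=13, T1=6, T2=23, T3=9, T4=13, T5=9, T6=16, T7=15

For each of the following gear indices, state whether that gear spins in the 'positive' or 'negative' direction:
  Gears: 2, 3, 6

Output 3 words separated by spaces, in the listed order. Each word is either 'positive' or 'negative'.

Answer: positive negative negative

Derivation:
Gear 0 (driver): negative (depth 0)
  gear 1: meshes with gear 0 -> depth 1 -> positive (opposite of gear 0)
  gear 2: meshes with gear 0 -> depth 1 -> positive (opposite of gear 0)
  gear 3: meshes with gear 2 -> depth 2 -> negative (opposite of gear 2)
  gear 4: meshes with gear 1 -> depth 2 -> negative (opposite of gear 1)
  gear 5: meshes with gear 4 -> depth 3 -> positive (opposite of gear 4)
  gear 6: meshes with gear 1 -> depth 2 -> negative (opposite of gear 1)
  gear 7: meshes with gear 1 -> depth 2 -> negative (opposite of gear 1)
Queried indices 2, 3, 6 -> positive, negative, negative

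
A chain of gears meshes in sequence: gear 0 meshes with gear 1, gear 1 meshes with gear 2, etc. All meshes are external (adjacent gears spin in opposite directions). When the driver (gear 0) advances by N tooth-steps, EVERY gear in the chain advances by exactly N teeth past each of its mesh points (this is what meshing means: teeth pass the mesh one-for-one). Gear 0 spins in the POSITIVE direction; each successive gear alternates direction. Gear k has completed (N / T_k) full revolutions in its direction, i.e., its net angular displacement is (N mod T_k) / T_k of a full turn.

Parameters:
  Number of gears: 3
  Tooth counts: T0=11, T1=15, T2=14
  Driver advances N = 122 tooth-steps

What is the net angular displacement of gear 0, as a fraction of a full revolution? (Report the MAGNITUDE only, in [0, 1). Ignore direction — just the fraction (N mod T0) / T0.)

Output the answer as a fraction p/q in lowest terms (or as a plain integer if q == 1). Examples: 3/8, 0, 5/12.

Answer: 1/11

Derivation:
Chain of 3 gears, tooth counts: [11, 15, 14]
  gear 0: T0=11, direction=positive, advance = 122 mod 11 = 1 teeth = 1/11 turn
  gear 1: T1=15, direction=negative, advance = 122 mod 15 = 2 teeth = 2/15 turn
  gear 2: T2=14, direction=positive, advance = 122 mod 14 = 10 teeth = 10/14 turn
Gear 0: 122 mod 11 = 1
Fraction = 1 / 11 = 1/11 (gcd(1,11)=1) = 1/11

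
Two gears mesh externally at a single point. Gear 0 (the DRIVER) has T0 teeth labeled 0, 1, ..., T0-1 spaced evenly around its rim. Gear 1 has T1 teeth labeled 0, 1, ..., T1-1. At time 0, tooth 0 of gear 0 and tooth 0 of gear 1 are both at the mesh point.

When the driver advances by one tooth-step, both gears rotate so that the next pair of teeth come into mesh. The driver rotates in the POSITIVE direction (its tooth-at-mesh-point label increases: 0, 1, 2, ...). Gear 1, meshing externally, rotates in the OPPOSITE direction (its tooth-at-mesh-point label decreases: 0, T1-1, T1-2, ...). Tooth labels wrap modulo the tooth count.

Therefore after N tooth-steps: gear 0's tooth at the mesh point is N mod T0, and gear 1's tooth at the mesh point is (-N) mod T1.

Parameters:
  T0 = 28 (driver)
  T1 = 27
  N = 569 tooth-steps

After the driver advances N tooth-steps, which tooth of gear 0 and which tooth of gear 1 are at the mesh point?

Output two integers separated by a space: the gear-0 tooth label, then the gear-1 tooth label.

Answer: 9 25

Derivation:
Gear 0 (driver, T0=28): tooth at mesh = N mod T0
  569 = 20 * 28 + 9, so 569 mod 28 = 9
  gear 0 tooth = 9
Gear 1 (driven, T1=27): tooth at mesh = (-N) mod T1
  569 = 21 * 27 + 2, so 569 mod 27 = 2
  (-569) mod 27 = (-2) mod 27 = 27 - 2 = 25
Mesh after 569 steps: gear-0 tooth 9 meets gear-1 tooth 25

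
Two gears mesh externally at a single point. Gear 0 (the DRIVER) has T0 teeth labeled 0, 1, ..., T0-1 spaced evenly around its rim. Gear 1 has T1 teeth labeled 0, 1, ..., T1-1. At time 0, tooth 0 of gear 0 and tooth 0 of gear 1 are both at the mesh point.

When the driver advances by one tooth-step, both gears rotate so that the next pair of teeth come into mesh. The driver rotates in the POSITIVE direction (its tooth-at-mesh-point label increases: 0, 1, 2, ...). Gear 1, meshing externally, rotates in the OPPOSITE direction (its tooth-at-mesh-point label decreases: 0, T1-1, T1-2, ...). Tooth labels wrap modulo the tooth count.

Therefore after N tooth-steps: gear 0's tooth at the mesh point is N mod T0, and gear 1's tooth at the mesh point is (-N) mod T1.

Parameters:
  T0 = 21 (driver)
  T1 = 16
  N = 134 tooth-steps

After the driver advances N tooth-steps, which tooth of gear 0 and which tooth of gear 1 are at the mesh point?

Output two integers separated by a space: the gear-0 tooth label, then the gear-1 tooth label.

Answer: 8 10

Derivation:
Gear 0 (driver, T0=21): tooth at mesh = N mod T0
  134 = 6 * 21 + 8, so 134 mod 21 = 8
  gear 0 tooth = 8
Gear 1 (driven, T1=16): tooth at mesh = (-N) mod T1
  134 = 8 * 16 + 6, so 134 mod 16 = 6
  (-134) mod 16 = (-6) mod 16 = 16 - 6 = 10
Mesh after 134 steps: gear-0 tooth 8 meets gear-1 tooth 10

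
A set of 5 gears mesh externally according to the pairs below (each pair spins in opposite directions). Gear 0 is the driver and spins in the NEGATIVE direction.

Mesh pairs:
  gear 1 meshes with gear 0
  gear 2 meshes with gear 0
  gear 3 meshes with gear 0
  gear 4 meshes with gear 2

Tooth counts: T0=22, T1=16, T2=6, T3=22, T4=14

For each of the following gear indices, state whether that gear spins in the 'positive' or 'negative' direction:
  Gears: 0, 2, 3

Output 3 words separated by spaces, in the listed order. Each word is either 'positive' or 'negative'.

Gear 0 (driver): negative (depth 0)
  gear 1: meshes with gear 0 -> depth 1 -> positive (opposite of gear 0)
  gear 2: meshes with gear 0 -> depth 1 -> positive (opposite of gear 0)
  gear 3: meshes with gear 0 -> depth 1 -> positive (opposite of gear 0)
  gear 4: meshes with gear 2 -> depth 2 -> negative (opposite of gear 2)
Queried indices 0, 2, 3 -> negative, positive, positive

Answer: negative positive positive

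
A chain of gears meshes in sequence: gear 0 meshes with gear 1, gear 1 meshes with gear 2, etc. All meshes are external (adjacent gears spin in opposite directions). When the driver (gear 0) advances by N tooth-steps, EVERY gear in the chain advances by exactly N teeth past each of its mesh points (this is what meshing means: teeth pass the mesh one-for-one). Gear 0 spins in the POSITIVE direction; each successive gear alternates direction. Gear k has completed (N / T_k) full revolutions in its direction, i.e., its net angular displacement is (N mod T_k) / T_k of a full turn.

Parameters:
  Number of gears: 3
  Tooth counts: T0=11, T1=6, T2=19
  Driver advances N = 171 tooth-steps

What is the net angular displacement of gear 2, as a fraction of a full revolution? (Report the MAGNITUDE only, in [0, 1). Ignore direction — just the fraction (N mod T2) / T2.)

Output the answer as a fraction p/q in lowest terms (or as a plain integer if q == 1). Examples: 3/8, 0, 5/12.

Answer: 0

Derivation:
Chain of 3 gears, tooth counts: [11, 6, 19]
  gear 0: T0=11, direction=positive, advance = 171 mod 11 = 6 teeth = 6/11 turn
  gear 1: T1=6, direction=negative, advance = 171 mod 6 = 3 teeth = 3/6 turn
  gear 2: T2=19, direction=positive, advance = 171 mod 19 = 0 teeth = 0/19 turn
Gear 2: 171 mod 19 = 0
Fraction = 0 / 19 = 0/1 (gcd(0,19)=19) = 0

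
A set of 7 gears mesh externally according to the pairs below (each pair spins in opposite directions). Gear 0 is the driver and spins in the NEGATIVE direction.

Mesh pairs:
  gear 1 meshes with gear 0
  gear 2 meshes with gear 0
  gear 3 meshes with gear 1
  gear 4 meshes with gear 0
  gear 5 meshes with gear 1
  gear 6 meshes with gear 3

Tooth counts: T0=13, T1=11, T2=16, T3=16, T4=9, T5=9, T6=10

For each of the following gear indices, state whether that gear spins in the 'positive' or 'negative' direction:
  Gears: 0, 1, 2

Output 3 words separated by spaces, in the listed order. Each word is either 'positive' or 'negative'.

Answer: negative positive positive

Derivation:
Gear 0 (driver): negative (depth 0)
  gear 1: meshes with gear 0 -> depth 1 -> positive (opposite of gear 0)
  gear 2: meshes with gear 0 -> depth 1 -> positive (opposite of gear 0)
  gear 3: meshes with gear 1 -> depth 2 -> negative (opposite of gear 1)
  gear 4: meshes with gear 0 -> depth 1 -> positive (opposite of gear 0)
  gear 5: meshes with gear 1 -> depth 2 -> negative (opposite of gear 1)
  gear 6: meshes with gear 3 -> depth 3 -> positive (opposite of gear 3)
Queried indices 0, 1, 2 -> negative, positive, positive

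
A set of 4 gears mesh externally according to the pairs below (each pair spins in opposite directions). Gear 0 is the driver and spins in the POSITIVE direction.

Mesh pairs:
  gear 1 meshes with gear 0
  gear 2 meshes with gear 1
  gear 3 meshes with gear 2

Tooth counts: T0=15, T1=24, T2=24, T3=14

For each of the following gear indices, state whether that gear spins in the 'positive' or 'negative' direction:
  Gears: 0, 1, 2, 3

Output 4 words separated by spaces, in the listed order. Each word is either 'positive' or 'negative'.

Gear 0 (driver): positive (depth 0)
  gear 1: meshes with gear 0 -> depth 1 -> negative (opposite of gear 0)
  gear 2: meshes with gear 1 -> depth 2 -> positive (opposite of gear 1)
  gear 3: meshes with gear 2 -> depth 3 -> negative (opposite of gear 2)
Queried indices 0, 1, 2, 3 -> positive, negative, positive, negative

Answer: positive negative positive negative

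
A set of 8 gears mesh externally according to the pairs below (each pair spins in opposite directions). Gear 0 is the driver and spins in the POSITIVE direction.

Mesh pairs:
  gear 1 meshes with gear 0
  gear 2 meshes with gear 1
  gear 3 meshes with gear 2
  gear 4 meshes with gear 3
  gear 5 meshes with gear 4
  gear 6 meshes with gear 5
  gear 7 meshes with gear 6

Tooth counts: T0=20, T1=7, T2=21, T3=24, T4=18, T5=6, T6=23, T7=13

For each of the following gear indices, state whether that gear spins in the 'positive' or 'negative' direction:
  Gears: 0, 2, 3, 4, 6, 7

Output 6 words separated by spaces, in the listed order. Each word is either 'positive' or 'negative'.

Answer: positive positive negative positive positive negative

Derivation:
Gear 0 (driver): positive (depth 0)
  gear 1: meshes with gear 0 -> depth 1 -> negative (opposite of gear 0)
  gear 2: meshes with gear 1 -> depth 2 -> positive (opposite of gear 1)
  gear 3: meshes with gear 2 -> depth 3 -> negative (opposite of gear 2)
  gear 4: meshes with gear 3 -> depth 4 -> positive (opposite of gear 3)
  gear 5: meshes with gear 4 -> depth 5 -> negative (opposite of gear 4)
  gear 6: meshes with gear 5 -> depth 6 -> positive (opposite of gear 5)
  gear 7: meshes with gear 6 -> depth 7 -> negative (opposite of gear 6)
Queried indices 0, 2, 3, 4, 6, 7 -> positive, positive, negative, positive, positive, negative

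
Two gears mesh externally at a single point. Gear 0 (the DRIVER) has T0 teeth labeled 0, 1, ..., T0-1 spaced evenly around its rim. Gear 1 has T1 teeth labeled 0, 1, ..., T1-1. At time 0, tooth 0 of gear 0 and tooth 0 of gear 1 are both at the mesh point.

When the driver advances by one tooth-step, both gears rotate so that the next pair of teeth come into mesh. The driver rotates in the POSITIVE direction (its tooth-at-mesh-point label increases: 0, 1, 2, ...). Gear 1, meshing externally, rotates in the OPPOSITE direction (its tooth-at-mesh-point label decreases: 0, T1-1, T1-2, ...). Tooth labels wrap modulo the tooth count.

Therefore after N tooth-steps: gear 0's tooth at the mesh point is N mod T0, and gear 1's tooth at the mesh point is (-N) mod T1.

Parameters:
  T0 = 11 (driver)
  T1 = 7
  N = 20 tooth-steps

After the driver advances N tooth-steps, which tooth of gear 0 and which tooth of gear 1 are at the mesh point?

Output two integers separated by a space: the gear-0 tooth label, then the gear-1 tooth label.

Answer: 9 1

Derivation:
Gear 0 (driver, T0=11): tooth at mesh = N mod T0
  20 = 1 * 11 + 9, so 20 mod 11 = 9
  gear 0 tooth = 9
Gear 1 (driven, T1=7): tooth at mesh = (-N) mod T1
  20 = 2 * 7 + 6, so 20 mod 7 = 6
  (-20) mod 7 = (-6) mod 7 = 7 - 6 = 1
Mesh after 20 steps: gear-0 tooth 9 meets gear-1 tooth 1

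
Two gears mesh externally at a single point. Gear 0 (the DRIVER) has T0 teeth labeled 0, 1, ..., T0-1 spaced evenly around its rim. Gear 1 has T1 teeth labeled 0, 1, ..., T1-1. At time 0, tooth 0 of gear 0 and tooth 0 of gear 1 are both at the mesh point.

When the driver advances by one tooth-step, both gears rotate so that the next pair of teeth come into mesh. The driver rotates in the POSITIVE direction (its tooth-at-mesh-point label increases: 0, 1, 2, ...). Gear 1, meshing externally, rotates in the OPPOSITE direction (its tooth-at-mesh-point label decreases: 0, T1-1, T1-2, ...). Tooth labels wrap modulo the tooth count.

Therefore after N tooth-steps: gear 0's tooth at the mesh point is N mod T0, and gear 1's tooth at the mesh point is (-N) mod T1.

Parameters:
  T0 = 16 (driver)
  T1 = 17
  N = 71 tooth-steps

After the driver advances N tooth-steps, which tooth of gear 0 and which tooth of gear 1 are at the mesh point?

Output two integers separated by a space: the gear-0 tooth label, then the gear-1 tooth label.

Answer: 7 14

Derivation:
Gear 0 (driver, T0=16): tooth at mesh = N mod T0
  71 = 4 * 16 + 7, so 71 mod 16 = 7
  gear 0 tooth = 7
Gear 1 (driven, T1=17): tooth at mesh = (-N) mod T1
  71 = 4 * 17 + 3, so 71 mod 17 = 3
  (-71) mod 17 = (-3) mod 17 = 17 - 3 = 14
Mesh after 71 steps: gear-0 tooth 7 meets gear-1 tooth 14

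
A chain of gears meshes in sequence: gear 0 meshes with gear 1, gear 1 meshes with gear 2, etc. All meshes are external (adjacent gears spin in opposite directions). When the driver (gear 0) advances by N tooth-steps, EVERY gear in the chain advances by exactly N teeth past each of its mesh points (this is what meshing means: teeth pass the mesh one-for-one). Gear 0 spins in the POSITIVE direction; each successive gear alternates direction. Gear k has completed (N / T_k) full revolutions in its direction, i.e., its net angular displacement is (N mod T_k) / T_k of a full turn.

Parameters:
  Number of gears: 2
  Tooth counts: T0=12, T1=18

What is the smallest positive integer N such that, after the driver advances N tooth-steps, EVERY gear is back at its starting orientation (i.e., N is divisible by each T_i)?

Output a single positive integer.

Answer: 36

Derivation:
Gear k returns to start when N is a multiple of T_k.
All gears at start simultaneously when N is a common multiple of [12, 18]; the smallest such N is lcm(12, 18).
Start: lcm = T0 = 12
Fold in T1=18: gcd(12, 18) = 6; lcm(12, 18) = 12 * 18 / 6 = 216 / 6 = 36
Full cycle length = 36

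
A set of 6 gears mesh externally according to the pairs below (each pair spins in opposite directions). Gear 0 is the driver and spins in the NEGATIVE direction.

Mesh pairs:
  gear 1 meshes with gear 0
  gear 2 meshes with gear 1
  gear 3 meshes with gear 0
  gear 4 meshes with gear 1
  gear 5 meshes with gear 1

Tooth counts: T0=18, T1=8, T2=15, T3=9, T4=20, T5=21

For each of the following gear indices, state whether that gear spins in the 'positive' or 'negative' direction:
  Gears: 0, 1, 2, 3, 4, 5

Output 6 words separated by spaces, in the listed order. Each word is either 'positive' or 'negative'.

Gear 0 (driver): negative (depth 0)
  gear 1: meshes with gear 0 -> depth 1 -> positive (opposite of gear 0)
  gear 2: meshes with gear 1 -> depth 2 -> negative (opposite of gear 1)
  gear 3: meshes with gear 0 -> depth 1 -> positive (opposite of gear 0)
  gear 4: meshes with gear 1 -> depth 2 -> negative (opposite of gear 1)
  gear 5: meshes with gear 1 -> depth 2 -> negative (opposite of gear 1)
Queried indices 0, 1, 2, 3, 4, 5 -> negative, positive, negative, positive, negative, negative

Answer: negative positive negative positive negative negative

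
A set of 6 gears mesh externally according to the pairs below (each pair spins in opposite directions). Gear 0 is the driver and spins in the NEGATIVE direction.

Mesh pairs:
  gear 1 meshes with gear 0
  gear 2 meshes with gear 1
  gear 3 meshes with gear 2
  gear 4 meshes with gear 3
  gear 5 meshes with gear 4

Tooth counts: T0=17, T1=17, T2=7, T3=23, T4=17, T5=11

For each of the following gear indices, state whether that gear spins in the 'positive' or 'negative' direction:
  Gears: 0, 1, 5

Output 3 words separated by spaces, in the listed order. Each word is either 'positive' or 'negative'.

Answer: negative positive positive

Derivation:
Gear 0 (driver): negative (depth 0)
  gear 1: meshes with gear 0 -> depth 1 -> positive (opposite of gear 0)
  gear 2: meshes with gear 1 -> depth 2 -> negative (opposite of gear 1)
  gear 3: meshes with gear 2 -> depth 3 -> positive (opposite of gear 2)
  gear 4: meshes with gear 3 -> depth 4 -> negative (opposite of gear 3)
  gear 5: meshes with gear 4 -> depth 5 -> positive (opposite of gear 4)
Queried indices 0, 1, 5 -> negative, positive, positive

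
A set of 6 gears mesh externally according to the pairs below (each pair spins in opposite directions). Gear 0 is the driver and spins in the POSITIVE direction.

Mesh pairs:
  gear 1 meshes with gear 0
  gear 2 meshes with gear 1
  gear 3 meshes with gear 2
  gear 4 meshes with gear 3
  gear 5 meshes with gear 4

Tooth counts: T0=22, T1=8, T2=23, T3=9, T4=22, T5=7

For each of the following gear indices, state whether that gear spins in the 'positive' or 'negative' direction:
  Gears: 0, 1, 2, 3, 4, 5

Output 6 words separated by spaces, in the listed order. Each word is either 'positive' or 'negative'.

Gear 0 (driver): positive (depth 0)
  gear 1: meshes with gear 0 -> depth 1 -> negative (opposite of gear 0)
  gear 2: meshes with gear 1 -> depth 2 -> positive (opposite of gear 1)
  gear 3: meshes with gear 2 -> depth 3 -> negative (opposite of gear 2)
  gear 4: meshes with gear 3 -> depth 4 -> positive (opposite of gear 3)
  gear 5: meshes with gear 4 -> depth 5 -> negative (opposite of gear 4)
Queried indices 0, 1, 2, 3, 4, 5 -> positive, negative, positive, negative, positive, negative

Answer: positive negative positive negative positive negative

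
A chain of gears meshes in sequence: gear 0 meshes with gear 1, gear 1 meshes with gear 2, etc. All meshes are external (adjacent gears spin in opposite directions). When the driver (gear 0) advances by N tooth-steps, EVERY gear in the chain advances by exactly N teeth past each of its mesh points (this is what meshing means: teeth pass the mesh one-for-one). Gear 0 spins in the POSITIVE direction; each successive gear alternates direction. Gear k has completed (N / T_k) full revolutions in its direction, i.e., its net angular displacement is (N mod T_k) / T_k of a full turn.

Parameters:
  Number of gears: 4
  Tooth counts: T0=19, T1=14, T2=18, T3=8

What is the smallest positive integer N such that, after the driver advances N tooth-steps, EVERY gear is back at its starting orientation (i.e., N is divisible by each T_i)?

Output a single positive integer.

Answer: 9576

Derivation:
Gear k returns to start when N is a multiple of T_k.
All gears at start simultaneously when N is a common multiple of [19, 14, 18, 8]; the smallest such N is lcm(19, 14, 18, 8).
Start: lcm = T0 = 19
Fold in T1=14: gcd(19, 14) = 1; lcm(19, 14) = 19 * 14 / 1 = 266 / 1 = 266
Fold in T2=18: gcd(266, 18) = 2; lcm(266, 18) = 266 * 18 / 2 = 4788 / 2 = 2394
Fold in T3=8: gcd(2394, 8) = 2; lcm(2394, 8) = 2394 * 8 / 2 = 19152 / 2 = 9576
Full cycle length = 9576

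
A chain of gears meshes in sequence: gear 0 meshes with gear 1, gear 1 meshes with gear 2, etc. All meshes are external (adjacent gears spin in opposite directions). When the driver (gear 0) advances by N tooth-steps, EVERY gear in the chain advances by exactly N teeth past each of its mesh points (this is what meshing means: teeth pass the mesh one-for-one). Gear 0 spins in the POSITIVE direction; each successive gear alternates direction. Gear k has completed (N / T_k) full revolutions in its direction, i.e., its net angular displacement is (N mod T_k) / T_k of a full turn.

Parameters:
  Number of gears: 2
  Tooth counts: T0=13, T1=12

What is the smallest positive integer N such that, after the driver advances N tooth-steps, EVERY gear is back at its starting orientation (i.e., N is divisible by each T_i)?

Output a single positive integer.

Answer: 156

Derivation:
Gear k returns to start when N is a multiple of T_k.
All gears at start simultaneously when N is a common multiple of [13, 12]; the smallest such N is lcm(13, 12).
Start: lcm = T0 = 13
Fold in T1=12: gcd(13, 12) = 1; lcm(13, 12) = 13 * 12 / 1 = 156 / 1 = 156
Full cycle length = 156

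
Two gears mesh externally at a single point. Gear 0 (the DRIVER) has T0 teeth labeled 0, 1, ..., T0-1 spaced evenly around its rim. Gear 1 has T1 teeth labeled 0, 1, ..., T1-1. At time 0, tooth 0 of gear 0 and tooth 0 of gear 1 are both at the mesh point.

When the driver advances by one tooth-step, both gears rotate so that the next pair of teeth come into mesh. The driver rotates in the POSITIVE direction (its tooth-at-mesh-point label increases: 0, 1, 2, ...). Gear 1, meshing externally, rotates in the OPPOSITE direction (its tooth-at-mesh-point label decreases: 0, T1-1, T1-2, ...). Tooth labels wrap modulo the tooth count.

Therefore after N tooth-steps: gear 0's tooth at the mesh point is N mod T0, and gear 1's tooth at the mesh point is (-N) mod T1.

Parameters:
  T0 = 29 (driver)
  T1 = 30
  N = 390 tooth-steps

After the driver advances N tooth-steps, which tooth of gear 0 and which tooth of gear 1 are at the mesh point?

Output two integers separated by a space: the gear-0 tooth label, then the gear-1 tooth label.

Answer: 13 0

Derivation:
Gear 0 (driver, T0=29): tooth at mesh = N mod T0
  390 = 13 * 29 + 13, so 390 mod 29 = 13
  gear 0 tooth = 13
Gear 1 (driven, T1=30): tooth at mesh = (-N) mod T1
  390 = 13 * 30 + 0, so 390 mod 30 = 0
  (-390) mod 30 = 0
Mesh after 390 steps: gear-0 tooth 13 meets gear-1 tooth 0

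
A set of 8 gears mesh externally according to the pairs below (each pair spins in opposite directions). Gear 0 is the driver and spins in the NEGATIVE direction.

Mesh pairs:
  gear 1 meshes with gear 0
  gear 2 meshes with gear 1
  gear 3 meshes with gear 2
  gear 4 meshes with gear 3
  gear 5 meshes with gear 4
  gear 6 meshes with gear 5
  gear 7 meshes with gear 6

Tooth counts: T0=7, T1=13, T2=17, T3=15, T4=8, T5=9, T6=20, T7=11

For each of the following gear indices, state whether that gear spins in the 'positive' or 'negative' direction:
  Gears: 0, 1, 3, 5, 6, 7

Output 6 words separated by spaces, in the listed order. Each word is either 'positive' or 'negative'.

Answer: negative positive positive positive negative positive

Derivation:
Gear 0 (driver): negative (depth 0)
  gear 1: meshes with gear 0 -> depth 1 -> positive (opposite of gear 0)
  gear 2: meshes with gear 1 -> depth 2 -> negative (opposite of gear 1)
  gear 3: meshes with gear 2 -> depth 3 -> positive (opposite of gear 2)
  gear 4: meshes with gear 3 -> depth 4 -> negative (opposite of gear 3)
  gear 5: meshes with gear 4 -> depth 5 -> positive (opposite of gear 4)
  gear 6: meshes with gear 5 -> depth 6 -> negative (opposite of gear 5)
  gear 7: meshes with gear 6 -> depth 7 -> positive (opposite of gear 6)
Queried indices 0, 1, 3, 5, 6, 7 -> negative, positive, positive, positive, negative, positive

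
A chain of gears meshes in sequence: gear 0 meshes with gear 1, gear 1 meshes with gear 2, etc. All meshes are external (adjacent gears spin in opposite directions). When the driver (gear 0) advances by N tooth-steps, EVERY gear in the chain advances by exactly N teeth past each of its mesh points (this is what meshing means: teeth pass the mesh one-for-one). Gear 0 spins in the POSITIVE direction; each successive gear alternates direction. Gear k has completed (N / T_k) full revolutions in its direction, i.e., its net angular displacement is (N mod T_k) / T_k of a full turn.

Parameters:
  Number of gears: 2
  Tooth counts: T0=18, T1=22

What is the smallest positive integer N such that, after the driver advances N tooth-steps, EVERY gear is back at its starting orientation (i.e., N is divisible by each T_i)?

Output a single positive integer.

Gear k returns to start when N is a multiple of T_k.
All gears at start simultaneously when N is a common multiple of [18, 22]; the smallest such N is lcm(18, 22).
Start: lcm = T0 = 18
Fold in T1=22: gcd(18, 22) = 2; lcm(18, 22) = 18 * 22 / 2 = 396 / 2 = 198
Full cycle length = 198

Answer: 198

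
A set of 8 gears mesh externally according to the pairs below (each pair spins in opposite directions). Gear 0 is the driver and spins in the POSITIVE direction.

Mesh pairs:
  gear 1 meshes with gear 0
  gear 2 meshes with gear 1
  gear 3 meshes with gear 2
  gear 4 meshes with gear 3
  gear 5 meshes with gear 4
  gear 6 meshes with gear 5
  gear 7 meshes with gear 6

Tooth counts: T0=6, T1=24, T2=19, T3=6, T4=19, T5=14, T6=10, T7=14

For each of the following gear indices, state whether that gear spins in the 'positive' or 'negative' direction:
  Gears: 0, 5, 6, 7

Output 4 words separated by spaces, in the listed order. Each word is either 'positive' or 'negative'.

Answer: positive negative positive negative

Derivation:
Gear 0 (driver): positive (depth 0)
  gear 1: meshes with gear 0 -> depth 1 -> negative (opposite of gear 0)
  gear 2: meshes with gear 1 -> depth 2 -> positive (opposite of gear 1)
  gear 3: meshes with gear 2 -> depth 3 -> negative (opposite of gear 2)
  gear 4: meshes with gear 3 -> depth 4 -> positive (opposite of gear 3)
  gear 5: meshes with gear 4 -> depth 5 -> negative (opposite of gear 4)
  gear 6: meshes with gear 5 -> depth 6 -> positive (opposite of gear 5)
  gear 7: meshes with gear 6 -> depth 7 -> negative (opposite of gear 6)
Queried indices 0, 5, 6, 7 -> positive, negative, positive, negative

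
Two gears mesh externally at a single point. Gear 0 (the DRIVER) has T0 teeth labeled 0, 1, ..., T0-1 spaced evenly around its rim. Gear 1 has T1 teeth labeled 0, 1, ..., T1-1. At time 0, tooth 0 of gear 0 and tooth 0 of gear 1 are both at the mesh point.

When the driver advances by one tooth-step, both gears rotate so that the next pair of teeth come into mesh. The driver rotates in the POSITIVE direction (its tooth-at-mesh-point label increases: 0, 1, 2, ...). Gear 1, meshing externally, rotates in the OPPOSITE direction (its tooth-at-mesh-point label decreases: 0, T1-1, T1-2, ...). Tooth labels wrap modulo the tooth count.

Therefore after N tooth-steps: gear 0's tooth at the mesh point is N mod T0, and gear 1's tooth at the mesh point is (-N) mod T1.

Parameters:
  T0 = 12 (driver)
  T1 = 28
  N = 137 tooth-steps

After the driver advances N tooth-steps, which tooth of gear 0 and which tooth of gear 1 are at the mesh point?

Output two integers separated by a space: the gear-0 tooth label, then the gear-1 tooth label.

Gear 0 (driver, T0=12): tooth at mesh = N mod T0
  137 = 11 * 12 + 5, so 137 mod 12 = 5
  gear 0 tooth = 5
Gear 1 (driven, T1=28): tooth at mesh = (-N) mod T1
  137 = 4 * 28 + 25, so 137 mod 28 = 25
  (-137) mod 28 = (-25) mod 28 = 28 - 25 = 3
Mesh after 137 steps: gear-0 tooth 5 meets gear-1 tooth 3

Answer: 5 3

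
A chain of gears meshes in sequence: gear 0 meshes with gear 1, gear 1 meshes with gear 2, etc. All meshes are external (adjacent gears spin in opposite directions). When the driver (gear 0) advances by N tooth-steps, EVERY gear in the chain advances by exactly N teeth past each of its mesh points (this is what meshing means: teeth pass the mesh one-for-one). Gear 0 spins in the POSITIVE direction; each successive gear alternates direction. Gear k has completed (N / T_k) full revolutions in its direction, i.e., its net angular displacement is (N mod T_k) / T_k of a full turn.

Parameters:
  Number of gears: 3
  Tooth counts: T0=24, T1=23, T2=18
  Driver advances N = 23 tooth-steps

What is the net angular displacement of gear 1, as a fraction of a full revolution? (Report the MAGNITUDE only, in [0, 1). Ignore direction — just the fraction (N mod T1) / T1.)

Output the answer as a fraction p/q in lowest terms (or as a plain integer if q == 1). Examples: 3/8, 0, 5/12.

Answer: 0

Derivation:
Chain of 3 gears, tooth counts: [24, 23, 18]
  gear 0: T0=24, direction=positive, advance = 23 mod 24 = 23 teeth = 23/24 turn
  gear 1: T1=23, direction=negative, advance = 23 mod 23 = 0 teeth = 0/23 turn
  gear 2: T2=18, direction=positive, advance = 23 mod 18 = 5 teeth = 5/18 turn
Gear 1: 23 mod 23 = 0
Fraction = 0 / 23 = 0/1 (gcd(0,23)=23) = 0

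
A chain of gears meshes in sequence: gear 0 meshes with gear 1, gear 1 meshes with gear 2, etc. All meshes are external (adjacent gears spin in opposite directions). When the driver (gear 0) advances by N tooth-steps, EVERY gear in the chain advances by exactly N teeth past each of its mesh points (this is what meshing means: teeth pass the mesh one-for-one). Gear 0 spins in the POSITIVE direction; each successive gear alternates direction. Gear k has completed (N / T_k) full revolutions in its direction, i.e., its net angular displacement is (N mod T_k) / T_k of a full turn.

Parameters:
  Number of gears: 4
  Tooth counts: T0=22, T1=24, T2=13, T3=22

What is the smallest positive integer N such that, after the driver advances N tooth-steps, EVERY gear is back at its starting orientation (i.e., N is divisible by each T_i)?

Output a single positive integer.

Answer: 3432

Derivation:
Gear k returns to start when N is a multiple of T_k.
All gears at start simultaneously when N is a common multiple of [22, 24, 13, 22]; the smallest such N is lcm(22, 24, 13, 22).
Start: lcm = T0 = 22
Fold in T1=24: gcd(22, 24) = 2; lcm(22, 24) = 22 * 24 / 2 = 528 / 2 = 264
Fold in T2=13: gcd(264, 13) = 1; lcm(264, 13) = 264 * 13 / 1 = 3432 / 1 = 3432
Fold in T3=22: gcd(3432, 22) = 22; lcm(3432, 22) = 3432 * 22 / 22 = 75504 / 22 = 3432
Full cycle length = 3432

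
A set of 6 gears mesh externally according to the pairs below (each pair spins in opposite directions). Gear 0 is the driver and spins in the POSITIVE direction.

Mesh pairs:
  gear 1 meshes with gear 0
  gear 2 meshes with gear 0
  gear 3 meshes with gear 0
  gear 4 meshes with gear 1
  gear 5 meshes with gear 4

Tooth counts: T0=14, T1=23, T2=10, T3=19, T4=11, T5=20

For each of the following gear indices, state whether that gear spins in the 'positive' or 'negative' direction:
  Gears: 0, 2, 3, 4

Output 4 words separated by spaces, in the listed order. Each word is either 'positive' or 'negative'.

Gear 0 (driver): positive (depth 0)
  gear 1: meshes with gear 0 -> depth 1 -> negative (opposite of gear 0)
  gear 2: meshes with gear 0 -> depth 1 -> negative (opposite of gear 0)
  gear 3: meshes with gear 0 -> depth 1 -> negative (opposite of gear 0)
  gear 4: meshes with gear 1 -> depth 2 -> positive (opposite of gear 1)
  gear 5: meshes with gear 4 -> depth 3 -> negative (opposite of gear 4)
Queried indices 0, 2, 3, 4 -> positive, negative, negative, positive

Answer: positive negative negative positive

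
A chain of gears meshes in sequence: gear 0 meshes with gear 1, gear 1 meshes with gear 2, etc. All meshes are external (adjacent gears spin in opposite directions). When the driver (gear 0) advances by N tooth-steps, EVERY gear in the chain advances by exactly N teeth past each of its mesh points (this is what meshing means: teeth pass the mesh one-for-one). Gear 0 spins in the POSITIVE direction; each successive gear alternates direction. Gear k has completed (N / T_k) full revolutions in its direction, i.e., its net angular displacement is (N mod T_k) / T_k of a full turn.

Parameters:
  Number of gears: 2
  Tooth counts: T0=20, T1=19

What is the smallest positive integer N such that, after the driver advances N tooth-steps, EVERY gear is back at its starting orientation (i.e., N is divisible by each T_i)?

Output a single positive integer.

Gear k returns to start when N is a multiple of T_k.
All gears at start simultaneously when N is a common multiple of [20, 19]; the smallest such N is lcm(20, 19).
Start: lcm = T0 = 20
Fold in T1=19: gcd(20, 19) = 1; lcm(20, 19) = 20 * 19 / 1 = 380 / 1 = 380
Full cycle length = 380

Answer: 380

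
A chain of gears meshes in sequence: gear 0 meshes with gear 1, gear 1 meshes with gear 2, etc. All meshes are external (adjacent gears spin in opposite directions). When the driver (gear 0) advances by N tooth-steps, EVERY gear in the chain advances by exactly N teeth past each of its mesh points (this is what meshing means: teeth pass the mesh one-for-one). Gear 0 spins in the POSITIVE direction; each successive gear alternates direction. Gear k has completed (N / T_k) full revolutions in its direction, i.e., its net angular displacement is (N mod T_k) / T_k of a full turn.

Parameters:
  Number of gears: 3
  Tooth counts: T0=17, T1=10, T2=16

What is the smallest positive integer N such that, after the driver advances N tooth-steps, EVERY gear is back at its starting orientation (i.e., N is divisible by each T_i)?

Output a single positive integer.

Answer: 1360

Derivation:
Gear k returns to start when N is a multiple of T_k.
All gears at start simultaneously when N is a common multiple of [17, 10, 16]; the smallest such N is lcm(17, 10, 16).
Start: lcm = T0 = 17
Fold in T1=10: gcd(17, 10) = 1; lcm(17, 10) = 17 * 10 / 1 = 170 / 1 = 170
Fold in T2=16: gcd(170, 16) = 2; lcm(170, 16) = 170 * 16 / 2 = 2720 / 2 = 1360
Full cycle length = 1360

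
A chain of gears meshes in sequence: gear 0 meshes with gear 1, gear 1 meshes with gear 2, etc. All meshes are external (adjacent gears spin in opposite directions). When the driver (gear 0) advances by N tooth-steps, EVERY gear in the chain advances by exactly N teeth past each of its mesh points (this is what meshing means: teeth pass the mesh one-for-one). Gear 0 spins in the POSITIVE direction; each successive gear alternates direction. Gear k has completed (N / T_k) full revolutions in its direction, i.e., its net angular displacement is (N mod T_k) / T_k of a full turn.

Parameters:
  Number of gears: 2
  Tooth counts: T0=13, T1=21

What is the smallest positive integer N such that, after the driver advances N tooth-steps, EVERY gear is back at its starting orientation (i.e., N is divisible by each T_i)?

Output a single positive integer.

Answer: 273

Derivation:
Gear k returns to start when N is a multiple of T_k.
All gears at start simultaneously when N is a common multiple of [13, 21]; the smallest such N is lcm(13, 21).
Start: lcm = T0 = 13
Fold in T1=21: gcd(13, 21) = 1; lcm(13, 21) = 13 * 21 / 1 = 273 / 1 = 273
Full cycle length = 273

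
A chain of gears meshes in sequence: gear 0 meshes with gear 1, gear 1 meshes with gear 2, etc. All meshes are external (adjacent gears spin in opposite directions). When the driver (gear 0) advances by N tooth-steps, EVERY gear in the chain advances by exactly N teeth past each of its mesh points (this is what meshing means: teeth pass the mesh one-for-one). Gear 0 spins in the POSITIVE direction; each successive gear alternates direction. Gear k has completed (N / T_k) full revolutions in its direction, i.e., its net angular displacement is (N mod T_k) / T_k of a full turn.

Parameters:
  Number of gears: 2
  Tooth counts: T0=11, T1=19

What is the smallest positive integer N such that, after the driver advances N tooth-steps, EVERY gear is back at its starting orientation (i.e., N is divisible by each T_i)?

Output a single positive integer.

Answer: 209

Derivation:
Gear k returns to start when N is a multiple of T_k.
All gears at start simultaneously when N is a common multiple of [11, 19]; the smallest such N is lcm(11, 19).
Start: lcm = T0 = 11
Fold in T1=19: gcd(11, 19) = 1; lcm(11, 19) = 11 * 19 / 1 = 209 / 1 = 209
Full cycle length = 209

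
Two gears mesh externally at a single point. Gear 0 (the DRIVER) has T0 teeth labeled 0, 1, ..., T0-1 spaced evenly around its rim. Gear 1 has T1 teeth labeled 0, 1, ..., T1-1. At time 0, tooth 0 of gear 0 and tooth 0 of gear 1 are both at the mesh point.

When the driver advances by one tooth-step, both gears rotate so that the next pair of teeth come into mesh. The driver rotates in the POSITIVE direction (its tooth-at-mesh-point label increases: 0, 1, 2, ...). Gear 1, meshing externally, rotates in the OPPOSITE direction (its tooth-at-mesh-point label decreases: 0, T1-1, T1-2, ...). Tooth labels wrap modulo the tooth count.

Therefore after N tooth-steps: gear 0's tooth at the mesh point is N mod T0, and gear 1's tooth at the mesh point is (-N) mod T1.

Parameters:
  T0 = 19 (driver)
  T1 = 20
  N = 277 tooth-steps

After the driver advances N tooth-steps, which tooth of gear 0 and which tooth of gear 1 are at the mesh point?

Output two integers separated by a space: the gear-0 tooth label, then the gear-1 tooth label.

Answer: 11 3

Derivation:
Gear 0 (driver, T0=19): tooth at mesh = N mod T0
  277 = 14 * 19 + 11, so 277 mod 19 = 11
  gear 0 tooth = 11
Gear 1 (driven, T1=20): tooth at mesh = (-N) mod T1
  277 = 13 * 20 + 17, so 277 mod 20 = 17
  (-277) mod 20 = (-17) mod 20 = 20 - 17 = 3
Mesh after 277 steps: gear-0 tooth 11 meets gear-1 tooth 3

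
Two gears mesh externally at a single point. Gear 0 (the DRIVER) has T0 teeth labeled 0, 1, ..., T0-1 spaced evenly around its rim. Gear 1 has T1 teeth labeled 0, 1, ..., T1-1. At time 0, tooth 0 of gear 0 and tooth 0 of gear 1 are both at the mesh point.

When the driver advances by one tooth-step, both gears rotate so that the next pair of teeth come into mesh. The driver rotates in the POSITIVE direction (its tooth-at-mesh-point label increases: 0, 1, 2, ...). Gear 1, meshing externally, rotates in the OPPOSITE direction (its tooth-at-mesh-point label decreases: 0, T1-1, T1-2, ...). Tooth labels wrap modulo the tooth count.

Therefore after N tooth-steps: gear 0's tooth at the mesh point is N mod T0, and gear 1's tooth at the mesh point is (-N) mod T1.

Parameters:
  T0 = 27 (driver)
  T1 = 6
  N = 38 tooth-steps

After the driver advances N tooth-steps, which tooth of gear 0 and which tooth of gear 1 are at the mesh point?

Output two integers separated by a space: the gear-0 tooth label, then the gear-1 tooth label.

Answer: 11 4

Derivation:
Gear 0 (driver, T0=27): tooth at mesh = N mod T0
  38 = 1 * 27 + 11, so 38 mod 27 = 11
  gear 0 tooth = 11
Gear 1 (driven, T1=6): tooth at mesh = (-N) mod T1
  38 = 6 * 6 + 2, so 38 mod 6 = 2
  (-38) mod 6 = (-2) mod 6 = 6 - 2 = 4
Mesh after 38 steps: gear-0 tooth 11 meets gear-1 tooth 4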